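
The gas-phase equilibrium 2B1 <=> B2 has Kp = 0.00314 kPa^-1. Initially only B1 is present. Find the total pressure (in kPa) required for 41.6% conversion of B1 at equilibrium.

P = 154 kPa

Basis: 1 mol B1 initially; let X = conversion of B1. Extent ξ = 0.5X.
Moles: n_B1 = 1 − X; n_B2 = 0.5X.
n_T = Σnᵢ = 1 − 0.5X.
Kp = p_B2 / (p_B1^2) with p_i = (n_i/n_T)·P.
At X = 0.416: the mole-fraction product g(X) = Π y_i^ν_i = 0.483. Since Kp = g(X)·P^{-1}, P = (g/Kp)^(1/1) = (0.483/0.00314)^(1/1) = 154 kPa.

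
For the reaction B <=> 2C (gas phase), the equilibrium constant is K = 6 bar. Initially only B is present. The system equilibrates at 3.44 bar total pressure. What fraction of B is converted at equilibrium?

X = 0.551

Basis: 1 mol B initially; let X = conversion of B. Extent ξ = X.
Species balance: n_B = 1 − X; n_C = 2X.
Total moles n_T = 1 + X.
Mole fractions y_i = n_i/n_T; K = p_C^2 / (p_B) with p_i = y_i·P.
This yields a degree-2 equation in X; solving on (0,1), X = 0.551.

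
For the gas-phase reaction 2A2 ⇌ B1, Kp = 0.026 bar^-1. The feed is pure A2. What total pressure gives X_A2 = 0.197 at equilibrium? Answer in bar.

P = 5.3 bar

Let X = conversion of A2 (basis 1 mol A2); extent of reaction ξ = 0.5X.
Moles: n_A2 = 1 − X; n_B1 = 0.5X.
Total moles n_T = 1 − 0.5X.
Kp = p_B1 / (p_A2^2) with p_i = (n_i/n_T)·P.
At X = 0.197: the mole-fraction product g(X) = Π y_i^ν_i = 0.1377. Since Kp = g(X)·P^{-1}, P = (g/Kp)^(1/1) = (0.1377/0.026)^(1/1) = 5.3 bar.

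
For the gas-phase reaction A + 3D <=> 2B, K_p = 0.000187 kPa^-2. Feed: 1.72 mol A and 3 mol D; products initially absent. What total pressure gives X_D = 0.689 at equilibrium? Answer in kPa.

P = 368 kPa

Let X = conversion of D (basis 3 mol D); extent of reaction ξ = X.
Species balance: n_A = 1.72 − X; n_D = 3 − 3X; n_B = 2X.
n_T = Σnᵢ = 4.72 − 2X.
K_p = p_B^2 / (p_A p_D^3) with p_i = (n_i/n_T)·P.
At X = 0.689: the mole-fraction product g(X) = Π y_i^ν_i = 25.33. Since K_p = g(X)·P^{-2}, P = (g/K_p)^(1/2) = (25.33/0.000187)^(1/2) = 368 kPa.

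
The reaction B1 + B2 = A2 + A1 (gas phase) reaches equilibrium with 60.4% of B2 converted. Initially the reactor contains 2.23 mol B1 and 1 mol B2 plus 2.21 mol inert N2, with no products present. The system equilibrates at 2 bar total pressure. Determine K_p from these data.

Basis: 1 mol B2 initially; let X = conversion of B2. Extent ξ = X.
Mole table: n_B1 = 2.23 − X; n_B2 = 1 − X; n_A2 = X; n_A1 = X; n_I = 2.21 (inert).
n_T stays at 5.44 (no change in mole number).
At X = 0.604: n_B1 = 1.63, n_B2 = 0.396, n_A2 = 0.604, n_A1 = 0.604, n_T = 5.44.
p_i = (n_i/n_T)·P. K_p = p_A2 p_A1 / (p_B1 p_B2) = 0.567.

K_p = 0.567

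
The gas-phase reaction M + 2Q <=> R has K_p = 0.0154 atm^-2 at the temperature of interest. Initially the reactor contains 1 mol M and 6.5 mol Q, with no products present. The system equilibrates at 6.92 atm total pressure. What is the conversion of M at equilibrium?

X = 0.349

Let X = conversion of M (basis 1 mol M); extent of reaction ξ = X.
Mole table: n_M = 1 − X; n_Q = 6.5 − 2X; n_R = X.
Total moles n_T = 7.5 − 2X.
Mole fractions y_i = n_i/n_T; K_p = p_R / (p_M p_Q^2) with p_i = y_i·P.
Setting this equal to 0.0154 atm^-2 and taking the physical root (0 < X < 1) gives X = 0.349.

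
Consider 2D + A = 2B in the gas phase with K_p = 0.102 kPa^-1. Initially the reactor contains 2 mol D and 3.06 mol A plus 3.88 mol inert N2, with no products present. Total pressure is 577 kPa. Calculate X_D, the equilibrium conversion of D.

Let X = conversion of D (basis 2 mol D); extent of reaction ξ = X.
At extent ξ: n_D = 2 − 2X; n_A = 3.06 − X; n_B = 2X; n_I = 3.88 (inert).
Total moles n_T = 8.94 − X.
With p_i = (n_i/n_T)P, K_p = p_B^2 / (p_D^2 p_A).
Substituting and setting equal to 0.102 kPa^-1 gives a polynomial in X; the root in (0,1) is X = 0.802.

X = 0.802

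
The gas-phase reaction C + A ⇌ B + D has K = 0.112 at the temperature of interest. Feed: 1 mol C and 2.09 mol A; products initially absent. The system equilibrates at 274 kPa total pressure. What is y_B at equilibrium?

Let X = conversion of C (basis 1 mol C); extent of reaction ξ = X.
Species balance: n_C = 1 − X; n_A = 2.09 − X; n_B = X; n_D = X.
Since Δν = 0, n_T = 3.09 throughout.
y_i = n_i/n_T, p_i = y_i·P. K = p_B p_D / (p_C p_A).
This yields a degree-2 equation in X; solving on (0,1), X = 0.354.
Then n_B = 0.354, n_T = 3.09, so y_B = 0.115.

y_B = 0.115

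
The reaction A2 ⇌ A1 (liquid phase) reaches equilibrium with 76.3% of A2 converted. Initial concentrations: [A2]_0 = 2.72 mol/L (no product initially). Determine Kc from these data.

Kc = 3.22

Let X = conversion of A2.
Concentrations: [A2] = 2.72 − 2.72X; [A1] = 2.72X.
At X = 0.763: [A2] = 0.645, [A1] = 2.08.
Kc = [A1] / ([A2]) = 3.22.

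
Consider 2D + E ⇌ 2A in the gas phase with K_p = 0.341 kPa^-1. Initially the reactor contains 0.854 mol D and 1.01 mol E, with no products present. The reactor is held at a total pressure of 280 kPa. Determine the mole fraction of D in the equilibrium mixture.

Basis: 0.854 mol D initially; let X = conversion of D. Extent ξ = 0.427X.
Moles: n_D = 0.854 − 0.854X; n_E = 1.01 − 0.427X; n_A = 0.854X.
n_T = Σnᵢ = 1.86 − 0.427X.
y_i = n_i/n_T, p_i = y_i·P. K_p = p_A^2 / (p_D^2 p_E).
Substituting and setting equal to 0.341 kPa^-1 gives a polynomial in X; the root in (0,1) is X = 0.865.
Then n_D = 0.115, n_T = 1.49, so y_D = 0.077.

y_D = 0.077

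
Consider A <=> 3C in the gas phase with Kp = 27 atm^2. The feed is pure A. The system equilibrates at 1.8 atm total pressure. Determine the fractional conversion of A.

X = 0.770

Basis: 1 mol A initially; let X = conversion of A. Extent ξ = X.
At extent ξ: n_A = 1 − X; n_C = 3X.
Summing: n_T = 1 + 2X.
Mole fractions y_i = n_i/n_T; Kp = p_C^3 / (p_A) with p_i = y_i·P.
Equating to 27 atm^2 and solving on 0 < X < 1: X = 0.770.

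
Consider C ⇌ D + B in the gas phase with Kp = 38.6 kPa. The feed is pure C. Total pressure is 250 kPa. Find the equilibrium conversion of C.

X = 0.366

Take 1 mol C as basis and let X be its fractional conversion, so ξ = X.
Moles: n_C = 1 − X; n_D = X; n_B = X.
n_T = Σnᵢ = 1 + X.
y_i = n_i/n_T, p_i = y_i·P. Kp = p_D p_B / (p_C).
This yields a degree-2 equation in X; solving on (0,1), X = 0.366.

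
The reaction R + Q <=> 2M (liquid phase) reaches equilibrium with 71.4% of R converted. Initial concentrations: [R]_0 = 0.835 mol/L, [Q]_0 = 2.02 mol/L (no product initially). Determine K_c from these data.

Let X = conversion of R.
Concentrations: [R] = 0.835 − 0.835X; [Q] = 2.02 − 0.835X; [M] = 1.67X.
At X = 0.714: [R] = 0.239, [Q] = 1.42, [M] = 1.19.
K_c = [M]^2 / ([R] [Q]) = 4.18.

K_c = 4.18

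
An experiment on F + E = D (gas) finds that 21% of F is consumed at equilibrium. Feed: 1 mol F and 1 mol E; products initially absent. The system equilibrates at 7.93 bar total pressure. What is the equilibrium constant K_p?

K_p = 0.076 bar^-1

Basis: 1 mol F initially; let X = conversion of F. Extent ξ = X.
Species balance: n_F = 1 − X; n_E = 1 − X; n_D = X.
n_T = Σnᵢ = 2 − X.
At X = 0.21: n_F = 0.79, n_E = 0.79, n_D = 0.21, n_T = 1.79.
p_i = (n_i/n_T)·P. K_p = p_D / (p_F p_E) = 0.076 bar^-1.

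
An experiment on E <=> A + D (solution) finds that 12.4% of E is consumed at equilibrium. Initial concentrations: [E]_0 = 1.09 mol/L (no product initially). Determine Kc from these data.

Let X = conversion of E.
Concentrations: [E] = 1.09 − 1.09X; [A] = 1.09X; [D] = 1.09X.
At X = 0.124: [E] = 0.955, [A] = 0.135, [D] = 0.135.
Kc = [A] [D] / ([E]) = 0.0191 mol/L.

Kc = 0.0191 mol/L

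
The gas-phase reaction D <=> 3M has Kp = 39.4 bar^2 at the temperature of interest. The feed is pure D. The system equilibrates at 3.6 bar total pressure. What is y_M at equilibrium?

y_M = 0.819

Take 1 mol D as basis and let X be its fractional conversion, so ξ = X.
At extent ξ: n_D = 1 − X; n_M = 3X.
n_T = Σnᵢ = 1 + 2X.
With p_i = (n_i/n_T)P, Kp = p_M^3 / (p_D).
Substituting and setting equal to 39.4 bar^2 gives a polynomial in X; the root in (0,1) is X = 0.602.
Then n_M = 1.8, n_T = 2.2, so y_M = 0.819.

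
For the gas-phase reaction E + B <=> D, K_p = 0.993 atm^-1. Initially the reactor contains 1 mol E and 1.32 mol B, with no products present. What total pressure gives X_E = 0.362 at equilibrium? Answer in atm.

P = 1.17 atm

Let X = conversion of E (basis 1 mol E); extent of reaction ξ = X.
Mole table: n_E = 1 − X; n_B = 1.32 − X; n_D = X.
Summing: n_T = 2.32 − X.
K_p = p_D / (p_E p_B) with p_i = (n_i/n_T)·P.
At X = 0.362: the mole-fraction product g(X) = Π y_i^ν_i = 1.16. Since K_p = g(X)·P^{-1}, P = (g/K_p)^(1/1) = (1.16/0.993)^(1/1) = 1.17 atm.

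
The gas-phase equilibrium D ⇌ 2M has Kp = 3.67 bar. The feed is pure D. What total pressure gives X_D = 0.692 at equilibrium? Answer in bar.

P = 0.998 bar

Let X = conversion of D (basis 1 mol D); extent of reaction ξ = X.
Mole table: n_D = 1 − X; n_M = 2X.
Summing: n_T = 1 + X.
Kp = p_M^2 / (p_D) with p_i = (n_i/n_T)·P.
At X = 0.692: the mole-fraction product g(X) = Π y_i^ν_i = 3.676. Since Kp = g(X)·P^{1}, P = (Kp/g)^(1/1) = (3.67/3.676)^(1/1) = 0.998 bar.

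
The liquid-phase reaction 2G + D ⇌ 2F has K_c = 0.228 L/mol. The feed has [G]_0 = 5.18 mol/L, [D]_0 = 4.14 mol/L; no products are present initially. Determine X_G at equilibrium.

X = 0.451

Let X = conversion of G; extent ξ = 5.18X/2 mol/L.
Concentrations: [G] = 5.18 − 5.18X; [D] = 4.14 − 2.59X; [F] = 5.18X.
K_c = [F]^2 / ([G]^2 [D]).
Setting equal to 0.228 and solving for X on (0,1) gives X = 0.451.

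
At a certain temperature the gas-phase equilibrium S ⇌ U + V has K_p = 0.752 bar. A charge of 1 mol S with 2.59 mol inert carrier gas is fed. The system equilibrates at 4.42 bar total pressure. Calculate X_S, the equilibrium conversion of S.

X = 0.558

Take 1 mol S as basis and let X be its fractional conversion, so ξ = X.
Species balance: n_S = 1 − X; n_U = X; n_V = X; n_I = 2.59 (inert).
Summing: n_T = 3.59 + X.
Mole fractions y_i = n_i/n_T; K_p = p_U p_V / (p_S) with p_i = y_i·P.
This yields a degree-2 equation in X; solving on (0,1), X = 0.558.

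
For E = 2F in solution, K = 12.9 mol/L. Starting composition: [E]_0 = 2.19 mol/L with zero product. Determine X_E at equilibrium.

Let X = conversion of E; extent ξ = 2.19·X mol/L.
Concentrations: [E] = 2.19 − 2.19X; [F] = 4.38X.
K = [F]^2 / ([E]).
Setting equal to 12.9 and solving for X on (0,1) gives X = 0.683.

X = 0.683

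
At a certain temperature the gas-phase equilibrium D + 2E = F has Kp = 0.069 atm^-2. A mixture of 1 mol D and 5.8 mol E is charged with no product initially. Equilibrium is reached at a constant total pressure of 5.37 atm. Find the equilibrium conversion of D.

X = 0.574

Take 1 mol D as basis and let X be its fractional conversion, so ξ = X.
Species balance: n_D = 1 − X; n_E = 5.8 − 2X; n_F = X.
Total moles n_T = 6.8 − 2X.
Mole fractions y_i = n_i/n_T; Kp = p_F / (p_D p_E^2) with p_i = y_i·P.
Equating to 0.069 atm^-2 and solving on 0 < X < 1: X = 0.574.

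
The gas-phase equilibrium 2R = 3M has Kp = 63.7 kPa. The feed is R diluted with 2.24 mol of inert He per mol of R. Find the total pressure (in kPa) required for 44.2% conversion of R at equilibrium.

Take 1 mol R as basis and let X be its fractional conversion, so ξ = 0.5X.
Moles: n_R = 1 − X; n_M = 1.5X; n_I = 2.24 (inert).
Total moles n_T = 3.24 + 0.5X.
Kp = p_M^3 / (p_R^2) with p_i = (n_i/n_T)·P.
At X = 0.442: the mole-fraction product g(X) = Π y_i^ν_i = 0.2704. Since Kp = g(X)·P^{1}, P = (Kp/g)^(1/1) = (63.7/0.2704)^(1/1) = 236 kPa.

P = 236 kPa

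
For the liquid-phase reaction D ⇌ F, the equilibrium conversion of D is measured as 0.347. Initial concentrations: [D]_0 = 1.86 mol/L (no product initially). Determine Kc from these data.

Kc = 0.531

Let X = conversion of D.
Concentrations: [D] = 1.86 − 1.86X; [F] = 1.86X.
At X = 0.347: [D] = 1.21, [F] = 0.645.
Kc = [F] / ([D]) = 0.531.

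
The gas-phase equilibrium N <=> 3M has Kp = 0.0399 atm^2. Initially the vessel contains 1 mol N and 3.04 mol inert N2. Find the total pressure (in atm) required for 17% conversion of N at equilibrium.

Basis: 1 mol N initially; let X = conversion of N. Extent ξ = X.
At extent ξ: n_N = 1 − X; n_M = 3X; n_I = 3.04 (inert).
Total moles n_T = 4.04 + 2X.
Kp = p_M^3 / (p_N) with p_i = (n_i/n_T)·P.
At X = 0.17: the mole-fraction product g(X) = Π y_i^ν_i = 0.008331. Since Kp = g(X)·P^{2}, P = (Kp/g)^(1/2) = (0.0399/0.008331)^(1/2) = 2.19 atm.

P = 2.19 atm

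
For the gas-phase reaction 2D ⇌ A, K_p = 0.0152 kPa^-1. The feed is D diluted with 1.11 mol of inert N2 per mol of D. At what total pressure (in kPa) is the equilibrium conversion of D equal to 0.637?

Take 1 mol D as basis and let X be its fractional conversion, so ξ = 0.5X.
Species balance: n_D = 1 − X; n_A = 0.5X; n_I = 1.11 (inert).
Total moles n_T = 2.11 − 0.5X.
K_p = p_A / (p_D^2) with p_i = (n_i/n_T)·P.
At X = 0.637: the mole-fraction product g(X) = Π y_i^ν_i = 4.33. Since K_p = g(X)·P^{-1}, P = (g/K_p)^(1/1) = (4.33/0.0152)^(1/1) = 285 kPa.

P = 285 kPa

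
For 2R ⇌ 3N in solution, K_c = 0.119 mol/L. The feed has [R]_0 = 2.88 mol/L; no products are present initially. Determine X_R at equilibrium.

X = 0.199

Let X = conversion of R; extent ξ = 2.88X/2 mol/L.
Concentrations: [R] = 2.88 − 2.88X; [N] = 4.32X.
K_c = [N]^3 / ([R]^2).
Equating to 0.119 mol/L: the physical root is X = 0.199.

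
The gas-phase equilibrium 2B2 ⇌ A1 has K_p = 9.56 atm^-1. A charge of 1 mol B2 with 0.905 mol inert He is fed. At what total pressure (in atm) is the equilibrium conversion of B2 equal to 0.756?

Let X = conversion of B2 (basis 1 mol B2); extent of reaction ξ = 0.5X.
At extent ξ: n_B2 = 1 − X; n_A1 = 0.5X; n_I = 0.905 (inert).
Total moles n_T = 1.91 − 0.5X.
K_p = p_A1 / (p_B2^2) with p_i = (n_i/n_T)·P.
At X = 0.756: the mole-fraction product g(X) = Π y_i^ν_i = 9.695. Since K_p = g(X)·P^{-1}, P = (g/K_p)^(1/1) = (9.695/9.56)^(1/1) = 1.01 atm.

P = 1.01 atm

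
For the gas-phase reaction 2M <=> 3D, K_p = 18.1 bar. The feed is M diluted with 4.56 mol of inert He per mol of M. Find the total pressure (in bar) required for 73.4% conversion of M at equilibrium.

Take 1 mol M as basis and let X be its fractional conversion, so ξ = 0.5X.
Species balance: n_M = 1 − X; n_D = 1.5X; n_I = 4.56 (inert).
Total moles n_T = 5.56 + 0.5X.
K_p = p_D^3 / (p_M^2) with p_i = (n_i/n_T)·P.
At X = 0.734: the mole-fraction product g(X) = Π y_i^ν_i = 3.182. Since K_p = g(X)·P^{1}, P = (K_p/g)^(1/1) = (18.1/3.182)^(1/1) = 5.69 bar.

P = 5.69 bar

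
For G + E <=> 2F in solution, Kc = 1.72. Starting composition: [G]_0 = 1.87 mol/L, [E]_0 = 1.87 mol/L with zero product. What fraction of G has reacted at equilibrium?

X = 0.396

Let X = conversion of G; extent ξ = 1.87·X mol/L.
Concentrations: [G] = 1.87 − 1.87X; [E] = 1.87 − 1.87X; [F] = 3.74X.
Kc = [F]^2 / ([G] [E]).
Equating to 1.72: the physical root is X = 0.396.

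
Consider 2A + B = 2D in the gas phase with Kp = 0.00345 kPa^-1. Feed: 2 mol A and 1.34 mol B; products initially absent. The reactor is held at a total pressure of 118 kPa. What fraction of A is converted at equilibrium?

Take 2 mol A as basis and let X be its fractional conversion, so ξ = X.
Mole table: n_A = 2 − 2X; n_B = 1.34 − X; n_D = 2X.
n_T = Σnᵢ = 3.34 − X.
Mole fractions y_i = n_i/n_T; Kp = p_D^2 / (p_A^2 p_B) with p_i = y_i·P.
Equating to 0.00345 kPa^-1 and solving on 0 < X < 1: X = 0.273.

X = 0.273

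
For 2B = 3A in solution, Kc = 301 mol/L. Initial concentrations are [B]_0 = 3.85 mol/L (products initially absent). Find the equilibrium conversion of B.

Let X = conversion of B; extent ξ = 3.85X/2 mol/L.
Concentrations: [B] = 3.85 − 3.85X; [A] = 5.78X.
Kc = [A]^3 / ([B]^2).
This equals 301 at X = 0.840 (the root in 0 < X < 1).

X = 0.840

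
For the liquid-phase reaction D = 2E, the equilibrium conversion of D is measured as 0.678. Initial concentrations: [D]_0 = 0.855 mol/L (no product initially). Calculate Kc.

Kc = 4.88 mol/L

Let X = conversion of D.
Concentrations: [D] = 0.855 − 0.855X; [E] = 1.71X.
At X = 0.678: [D] = 0.275, [E] = 1.16.
Kc = [E]^2 / ([D]) = 4.88 mol/L.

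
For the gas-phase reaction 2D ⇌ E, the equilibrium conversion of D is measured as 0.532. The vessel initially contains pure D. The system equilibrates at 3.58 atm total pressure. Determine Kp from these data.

Basis: 1 mol D initially; let X = conversion of D. Extent ξ = 0.5X.
At extent ξ: n_D = 1 − X; n_E = 0.5X.
Total moles n_T = 1 − 0.5X.
At X = 0.532: n_D = 0.468, n_E = 0.266, n_T = 0.734.
p_i = (n_i/n_T)·P. Kp = p_E / (p_D^2) = 0.249 atm^-1.

Kp = 0.249 atm^-1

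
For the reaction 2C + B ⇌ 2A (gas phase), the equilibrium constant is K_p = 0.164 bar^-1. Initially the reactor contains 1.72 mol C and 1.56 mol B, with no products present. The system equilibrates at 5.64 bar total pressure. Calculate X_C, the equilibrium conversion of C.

X = 0.383

Let X = conversion of C (basis 1.72 mol C); extent of reaction ξ = 0.86X.
At extent ξ: n_C = 1.72 − 1.72X; n_B = 1.56 − 0.86X; n_A = 1.72X.
n_T = Σnᵢ = 3.28 − 0.86X.
With p_i = (n_i/n_T)P, K_p = p_A^2 / (p_C^2 p_B).
Substituting and setting equal to 0.164 bar^-1 gives a polynomial in X; the root in (0,1) is X = 0.383.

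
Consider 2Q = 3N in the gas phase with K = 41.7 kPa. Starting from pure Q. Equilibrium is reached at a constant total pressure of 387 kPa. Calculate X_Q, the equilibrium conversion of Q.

X = 0.269

Let X = conversion of Q (basis 1 mol Q); extent of reaction ξ = 0.5X.
Species balance: n_Q = 1 − X; n_N = 1.5X.
n_T = Σnᵢ = 1 + 0.5X.
Mole fractions y_i = n_i/n_T; K = p_N^3 / (p_Q^2) with p_i = y_i·P.
This yields a degree-3 equation in X; solving on (0,1), X = 0.269.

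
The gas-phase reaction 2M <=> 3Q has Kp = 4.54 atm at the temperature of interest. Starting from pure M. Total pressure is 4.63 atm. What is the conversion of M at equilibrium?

X = 0.467

Take 1 mol M as basis and let X be its fractional conversion, so ξ = 0.5X.
Mole table: n_M = 1 − X; n_Q = 1.5X.
Summing: n_T = 1 + 0.5X.
Mole fractions y_i = n_i/n_T; Kp = p_Q^3 / (p_M^2) with p_i = y_i·P.
This yields a degree-3 equation in X; solving on (0,1), X = 0.467.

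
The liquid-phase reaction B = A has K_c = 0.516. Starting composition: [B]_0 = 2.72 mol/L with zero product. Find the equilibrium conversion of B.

Let X = conversion of B; extent ξ = 2.72·X mol/L.
Concentrations: [B] = 2.72 − 2.72X; [A] = 2.72X.
K_c = [A] / ([B]).
Setting equal to 0.516 and solving for X on (0,1) gives X = 0.340.

X = 0.340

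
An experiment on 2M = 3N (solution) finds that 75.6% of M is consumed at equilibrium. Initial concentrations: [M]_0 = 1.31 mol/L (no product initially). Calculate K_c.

Let X = conversion of M.
Concentrations: [M] = 1.31 − 1.31X; [N] = 1.97X.
At X = 0.756: [M] = 0.32, [N] = 1.49.
K_c = [N]^3 / ([M]^2) = 32.1 mol/L.

K_c = 32.1 mol/L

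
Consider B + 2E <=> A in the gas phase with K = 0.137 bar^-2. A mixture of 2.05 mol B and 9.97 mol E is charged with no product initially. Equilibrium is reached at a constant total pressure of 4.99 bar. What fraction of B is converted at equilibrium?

X = 0.674

Basis: 2.05 mol B initially; let X = conversion of B. Extent ξ = 2.05X.
At extent ξ: n_B = 2.05 − 2.05X; n_E = 9.97 − 4.1X; n_A = 2.05X.
Summing: n_T = 12 − 4.1X.
y_i = n_i/n_T, p_i = y_i·P. K = p_A / (p_B p_E^2).
Setting this equal to 0.137 bar^-2 and taking the physical root (0 < X < 1) gives X = 0.674.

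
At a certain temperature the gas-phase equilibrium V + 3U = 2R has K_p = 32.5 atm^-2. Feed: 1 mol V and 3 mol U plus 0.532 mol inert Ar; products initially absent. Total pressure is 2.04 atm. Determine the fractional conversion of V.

X = 0.728

Basis: 1 mol V initially; let X = conversion of V. Extent ξ = X.
At extent ξ: n_V = 1 − X; n_U = 3 − 3X; n_R = 2X; n_I = 0.532 (inert).
n_T = Σnᵢ = 4.53 − 2X.
y_i = n_i/n_T, p_i = y_i·P. K_p = p_R^2 / (p_V p_U^3).
Substituting and setting equal to 32.5 atm^-2 gives a polynomial in X; the root in (0,1) is X = 0.728.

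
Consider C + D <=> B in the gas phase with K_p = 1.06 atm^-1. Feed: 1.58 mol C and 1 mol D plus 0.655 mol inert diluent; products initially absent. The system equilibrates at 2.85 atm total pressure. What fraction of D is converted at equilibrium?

X = 0.538

Let X = conversion of D (basis 1 mol D); extent of reaction ξ = X.
Mole table: n_C = 1.58 − X; n_D = 1 − X; n_B = X; n_I = 0.655 (inert).
Total moles n_T = 3.24 − X.
With p_i = (n_i/n_T)P, K_p = p_B / (p_C p_D).
This yields a degree-2 equation in X; solving on (0,1), X = 0.538.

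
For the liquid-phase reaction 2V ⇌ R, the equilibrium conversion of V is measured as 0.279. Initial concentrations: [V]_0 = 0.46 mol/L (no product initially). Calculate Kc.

Let X = conversion of V.
Concentrations: [V] = 0.46 − 0.46X; [R] = 0.23X.
At X = 0.279: [V] = 0.332, [R] = 0.0642.
Kc = [R] / ([V]^2) = 0.583 L/mol.

Kc = 0.583 L/mol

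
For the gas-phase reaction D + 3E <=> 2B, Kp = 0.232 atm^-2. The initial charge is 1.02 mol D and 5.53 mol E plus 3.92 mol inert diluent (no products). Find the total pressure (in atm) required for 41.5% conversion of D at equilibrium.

P = 2.49 atm

Basis: 1.02 mol D initially; let X = conversion of D. Extent ξ = 1.02X.
Species balance: n_D = 1.02 − 1.02X; n_E = 5.53 − 3.06X; n_B = 2.04X; n_I = 3.92 (inert).
Summing: n_T = 10.5 − 2.04X.
Kp = p_B^2 / (p_D p_E^3) with p_i = (n_i/n_T)·P.
At X = 0.415: the mole-fraction product g(X) = Π y_i^ν_i = 1.439. Since Kp = g(X)·P^{-2}, P = (g/Kp)^(1/2) = (1.439/0.232)^(1/2) = 2.49 atm.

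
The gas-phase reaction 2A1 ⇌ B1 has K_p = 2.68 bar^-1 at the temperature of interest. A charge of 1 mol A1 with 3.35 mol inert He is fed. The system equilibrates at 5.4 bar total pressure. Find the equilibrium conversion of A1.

Take 1 mol A1 as basis and let X be its fractional conversion, so ξ = 0.5X.
Mole table: n_A1 = 1 − X; n_B1 = 0.5X; n_I = 3.35 (inert).
Total moles n_T = 4.35 − 0.5X.
y_i = n_i/n_T, p_i = y_i·P. K_p = p_B1 / (p_A1^2).
Substituting and setting equal to 2.68 bar^-1 gives a polynomial in X; the root in (0,1) is X = 0.691.

X = 0.691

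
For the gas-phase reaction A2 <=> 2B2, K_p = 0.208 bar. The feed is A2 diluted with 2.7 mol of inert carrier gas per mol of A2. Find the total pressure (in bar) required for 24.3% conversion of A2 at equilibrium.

P = 2.63 bar

Take 1 mol A2 as basis and let X be its fractional conversion, so ξ = X.
Mole table: n_A2 = 1 − X; n_B2 = 2X; n_I = 2.7 (inert).
n_T = Σnᵢ = 3.7 + X.
K_p = p_B2^2 / (p_A2) with p_i = (n_i/n_T)·P.
At X = 0.243: the mole-fraction product g(X) = Π y_i^ν_i = 0.07913. Since K_p = g(X)·P^{1}, P = (K_p/g)^(1/1) = (0.208/0.07913)^(1/1) = 2.63 bar.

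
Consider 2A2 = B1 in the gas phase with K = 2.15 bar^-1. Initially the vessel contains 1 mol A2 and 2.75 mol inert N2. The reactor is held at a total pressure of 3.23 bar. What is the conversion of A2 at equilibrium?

Let X = conversion of A2 (basis 1 mol A2); extent of reaction ξ = 0.5X.
At extent ξ: n_A2 = 1 − X; n_B1 = 0.5X; n_I = 2.75 (inert).
n_T = Σnᵢ = 3.75 − 0.5X.
With p_i = (n_i/n_T)P, K = p_B1 / (p_A2^2).
Equating to 2.15 bar^-1 and solving on 0 < X < 1: X = 0.611.

X = 0.611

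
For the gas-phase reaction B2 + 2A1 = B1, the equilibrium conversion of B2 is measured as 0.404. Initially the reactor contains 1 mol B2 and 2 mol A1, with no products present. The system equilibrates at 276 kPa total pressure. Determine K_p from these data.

Basis: 1 mol B2 initially; let X = conversion of B2. Extent ξ = X.
Mole table: n_B2 = 1 − X; n_A1 = 2 − 2X; n_B1 = X.
n_T = Σnᵢ = 3 − 2X.
At X = 0.404: n_B2 = 0.596, n_A1 = 1.19, n_B1 = 0.404, n_T = 2.19.
p_i = (n_i/n_T)·P. K_p = p_B1 / (p_B2 p_A1^2) = 3.01e-05 kPa^-2.

K_p = 3.01e-05 kPa^-2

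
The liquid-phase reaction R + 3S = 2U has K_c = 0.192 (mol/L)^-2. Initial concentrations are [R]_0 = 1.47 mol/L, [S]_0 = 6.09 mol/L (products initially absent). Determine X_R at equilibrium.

Let X = conversion of R; extent ξ = 1.47·X mol/L.
Concentrations: [R] = 1.47 − 1.47X; [S] = 6.09 − 4.41X; [U] = 2.94X.
K_c = [U]^2 / ([R] [S]^3).
Setting equal to 0.192 and solving for X on (0,1) gives X = 0.640.

X = 0.640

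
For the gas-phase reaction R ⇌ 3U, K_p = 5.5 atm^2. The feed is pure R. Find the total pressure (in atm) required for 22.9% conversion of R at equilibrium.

P = 5.27 atm

Basis: 1 mol R initially; let X = conversion of R. Extent ξ = X.
Moles: n_R = 1 − X; n_U = 3X.
Summing: n_T = 1 + 2X.
K_p = p_U^3 / (p_R) with p_i = (n_i/n_T)·P.
At X = 0.229: the mole-fraction product g(X) = Π y_i^ν_i = 0.1978. Since K_p = g(X)·P^{2}, P = (K_p/g)^(1/2) = (5.5/0.1978)^(1/2) = 5.27 atm.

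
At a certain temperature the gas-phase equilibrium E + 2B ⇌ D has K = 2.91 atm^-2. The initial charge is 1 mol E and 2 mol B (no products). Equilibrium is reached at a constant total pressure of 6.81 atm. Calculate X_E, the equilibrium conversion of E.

Take 1 mol E as basis and let X be its fractional conversion, so ξ = X.
Mole table: n_E = 1 − X; n_B = 2 − 2X; n_D = X.
Total moles n_T = 3 − 2X.
y_i = n_i/n_T, p_i = y_i·P. K = p_D / (p_E p_B^2).
This yields a degree-3 equation in X; solving on (0,1), X = 0.863.

X = 0.863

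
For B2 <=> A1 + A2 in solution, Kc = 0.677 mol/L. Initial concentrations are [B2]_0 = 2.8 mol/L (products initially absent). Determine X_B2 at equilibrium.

X = 0.385

Let X = conversion of B2; extent ξ = 2.8·X mol/L.
Concentrations: [B2] = 2.8 − 2.8X; [A1] = 2.8X; [A2] = 2.8X.
Kc = [A1] [A2] / ([B2]).
Setting equal to 0.677 and solving for X on (0,1) gives X = 0.385.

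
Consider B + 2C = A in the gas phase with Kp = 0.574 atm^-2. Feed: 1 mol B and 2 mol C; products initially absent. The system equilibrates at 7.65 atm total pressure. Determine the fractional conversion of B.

X = 0.770

Basis: 1 mol B initially; let X = conversion of B. Extent ξ = X.
At extent ξ: n_B = 1 − X; n_C = 2 − 2X; n_A = X.
Total moles n_T = 3 − 2X.
With p_i = (n_i/n_T)P, Kp = p_A / (p_B p_C^2).
Setting this equal to 0.574 atm^-2 and taking the physical root (0 < X < 1) gives X = 0.770.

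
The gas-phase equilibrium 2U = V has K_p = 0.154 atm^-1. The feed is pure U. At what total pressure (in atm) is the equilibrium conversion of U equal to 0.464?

P = 4.03 atm

Take 1 mol U as basis and let X be its fractional conversion, so ξ = 0.5X.
Mole table: n_U = 1 − X; n_V = 0.5X.
Total moles n_T = 1 − 0.5X.
K_p = p_V / (p_U^2) with p_i = (n_i/n_T)·P.
At X = 0.464: the mole-fraction product g(X) = Π y_i^ν_i = 0.6202. Since K_p = g(X)·P^{-1}, P = (g/K_p)^(1/1) = (0.6202/0.154)^(1/1) = 4.03 atm.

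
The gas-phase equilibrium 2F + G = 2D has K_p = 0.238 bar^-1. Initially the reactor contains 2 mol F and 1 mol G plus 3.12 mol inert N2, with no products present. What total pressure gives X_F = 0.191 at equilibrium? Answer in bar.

P = 1.72 bar

Let X = conversion of F (basis 2 mol F); extent of reaction ξ = X.
Species balance: n_F = 2 − 2X; n_G = 1 − X; n_D = 2X; n_I = 3.12 (inert).
n_T = Σnᵢ = 6.12 − X.
K_p = p_D^2 / (p_F^2 p_G) with p_i = (n_i/n_T)·P.
At X = 0.191: the mole-fraction product g(X) = Π y_i^ν_i = 0.4085. Since K_p = g(X)·P^{-1}, P = (g/K_p)^(1/1) = (0.4085/0.238)^(1/1) = 1.72 bar.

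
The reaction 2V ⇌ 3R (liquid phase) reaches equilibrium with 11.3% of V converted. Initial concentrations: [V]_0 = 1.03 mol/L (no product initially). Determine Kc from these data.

Let X = conversion of V.
Concentrations: [V] = 1.03 − 1.03X; [R] = 1.54X.
At X = 0.113: [V] = 0.914, [R] = 0.175.
Kc = [R]^3 / ([V]^2) = 0.00638 mol/L.

Kc = 0.00638 mol/L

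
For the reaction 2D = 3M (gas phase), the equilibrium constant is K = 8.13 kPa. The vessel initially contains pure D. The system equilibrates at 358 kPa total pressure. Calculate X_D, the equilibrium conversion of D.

Basis: 1 mol D initially; let X = conversion of D. Extent ξ = 0.5X.
Species balance: n_D = 1 − X; n_M = 1.5X.
Total moles n_T = 1 + 0.5X.
Mole fractions y_i = n_i/n_T; K = p_M^3 / (p_D^2) with p_i = y_i·P.
Substituting and setting equal to 8.13 kPa gives a polynomial in X; the root in (0,1) is X = 0.171.

X = 0.171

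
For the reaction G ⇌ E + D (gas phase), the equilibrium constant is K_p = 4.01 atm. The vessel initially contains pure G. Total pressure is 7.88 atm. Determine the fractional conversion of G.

Take 1 mol G as basis and let X be its fractional conversion, so ξ = X.
Moles: n_G = 1 − X; n_E = X; n_D = X.
Total moles n_T = 1 + X.
y_i = n_i/n_T, p_i = y_i·P. K_p = p_E p_D / (p_G).
Setting this equal to 4.01 atm and taking the physical root (0 < X < 1) gives X = 0.581.

X = 0.581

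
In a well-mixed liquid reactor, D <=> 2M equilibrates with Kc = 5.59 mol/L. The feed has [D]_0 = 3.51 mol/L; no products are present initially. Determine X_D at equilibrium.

X = 0.463

Let X = conversion of D; extent ξ = 3.51·X mol/L.
Concentrations: [D] = 3.51 − 3.51X; [M] = 7.02X.
Kc = [M]^2 / ([D]).
Setting equal to 5.59 and solving for X on (0,1) gives X = 0.463.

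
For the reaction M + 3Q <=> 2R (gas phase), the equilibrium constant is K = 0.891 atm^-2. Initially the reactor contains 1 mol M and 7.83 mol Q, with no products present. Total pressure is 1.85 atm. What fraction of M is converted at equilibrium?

Basis: 1 mol M initially; let X = conversion of M. Extent ξ = X.
Mole table: n_M = 1 − X; n_Q = 7.83 − 3X; n_R = 2X.
Total moles n_T = 8.83 − 2X.
Mole fractions y_i = n_i/n_T; K = p_R^2 / (p_M p_Q^3) with p_i = y_i·P.
Substituting and setting equal to 0.891 atm^-2 gives a polynomial in X; the root in (0,1) is X = 0.762.

X = 0.762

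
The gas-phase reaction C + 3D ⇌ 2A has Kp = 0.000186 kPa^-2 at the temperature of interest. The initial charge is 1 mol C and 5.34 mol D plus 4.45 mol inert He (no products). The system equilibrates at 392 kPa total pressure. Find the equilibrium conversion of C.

Basis: 1 mol C initially; let X = conversion of C. Extent ξ = X.
At extent ξ: n_C = 1 − X; n_D = 5.34 − 3X; n_A = 2X; n_I = 4.45 (inert).
Total moles n_T = 10.8 − 2X.
With p_i = (n_i/n_T)P, Kp = p_A^2 / (p_C p_D^3).
Setting this equal to 0.000186 kPa^-2 and taking the physical root (0 < X < 1) gives X = 0.759.

X = 0.759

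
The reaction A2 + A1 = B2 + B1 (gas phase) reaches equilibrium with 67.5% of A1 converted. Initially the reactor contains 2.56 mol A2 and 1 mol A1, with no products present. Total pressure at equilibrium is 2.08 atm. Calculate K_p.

K_p = 0.744

Take 1 mol A1 as basis and let X be its fractional conversion, so ξ = X.
Species balance: n_A2 = 2.56 − X; n_A1 = 1 − X; n_B2 = X; n_B1 = X.
n_T stays at 3.56 (no change in mole number).
At X = 0.675: n_A2 = 1.89, n_A1 = 0.325, n_B2 = 0.675, n_B1 = 0.675, n_T = 3.56.
p_i = (n_i/n_T)·P. K_p = p_B2 p_B1 / (p_A2 p_A1) = 0.744.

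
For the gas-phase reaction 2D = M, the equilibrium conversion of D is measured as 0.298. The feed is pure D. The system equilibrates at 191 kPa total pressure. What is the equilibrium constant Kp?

Let X = conversion of D (basis 1 mol D); extent of reaction ξ = 0.5X.
Species balance: n_D = 1 − X; n_M = 0.5X.
n_T = Σnᵢ = 1 − 0.5X.
At X = 0.298: n_D = 0.702, n_M = 0.149, n_T = 0.851.
p_i = (n_i/n_T)·P. Kp = p_M / (p_D^2) = 0.00135 kPa^-1.

Kp = 0.00135 kPa^-1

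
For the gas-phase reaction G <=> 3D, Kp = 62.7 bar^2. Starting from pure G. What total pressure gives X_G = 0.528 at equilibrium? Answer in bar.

P = 5.61 bar

Take 1 mol G as basis and let X be its fractional conversion, so ξ = X.
Species balance: n_G = 1 − X; n_D = 3X.
Summing: n_T = 1 + 2X.
Kp = p_D^3 / (p_G) with p_i = (n_i/n_T)·P.
At X = 0.528: the mole-fraction product g(X) = Π y_i^ν_i = 1.992. Since Kp = g(X)·P^{2}, P = (Kp/g)^(1/2) = (62.7/1.992)^(1/2) = 5.61 bar.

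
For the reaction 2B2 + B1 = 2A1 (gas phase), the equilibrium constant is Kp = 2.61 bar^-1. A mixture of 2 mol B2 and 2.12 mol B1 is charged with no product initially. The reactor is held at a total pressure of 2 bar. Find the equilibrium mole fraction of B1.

Take 2 mol B2 as basis and let X be its fractional conversion, so ξ = X.
Species balance: n_B2 = 2 − 2X; n_B1 = 2.12 − X; n_A1 = 2X.
n_T = Σnᵢ = 4.12 − X.
y_i = n_i/n_T, p_i = y_i·P. Kp = p_A1^2 / (p_B2^2 p_B1).
Equating to 2.61 bar^-1 and solving on 0 < X < 1: X = 0.600.
Then n_B1 = 1.52, n_T = 3.52, so y_B1 = 0.432.

y_B1 = 0.432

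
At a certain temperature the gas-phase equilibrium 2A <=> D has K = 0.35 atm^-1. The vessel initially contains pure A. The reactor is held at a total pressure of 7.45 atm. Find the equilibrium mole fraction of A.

Take 1 mol A as basis and let X be its fractional conversion, so ξ = 0.5X.
At extent ξ: n_A = 1 − X; n_D = 0.5X.
n_T = Σnᵢ = 1 − 0.5X.
With p_i = (n_i/n_T)P, K = p_D / (p_A^2).
Substituting and setting equal to 0.35 atm^-1 gives a polynomial in X; the root in (0,1) is X = 0.704.
Then n_A = 0.296, n_T = 0.648, so y_A = 0.457.

y_A = 0.457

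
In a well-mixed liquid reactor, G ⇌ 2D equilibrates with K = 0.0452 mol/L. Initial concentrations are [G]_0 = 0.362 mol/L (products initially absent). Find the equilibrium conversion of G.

Let X = conversion of G; extent ξ = 0.362·X mol/L.
Concentrations: [G] = 0.362 − 0.362X; [D] = 0.724X.
K = [D]^2 / ([G]).
This equals 0.0452 at X = 0.162 (the root in 0 < X < 1).

X = 0.162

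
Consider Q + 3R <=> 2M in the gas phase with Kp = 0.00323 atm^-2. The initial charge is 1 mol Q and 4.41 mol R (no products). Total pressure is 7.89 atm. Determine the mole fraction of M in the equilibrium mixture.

Let X = conversion of Q (basis 1 mol Q); extent of reaction ξ = X.
Moles: n_Q = 1 − X; n_R = 4.41 − 3X; n_M = 2X.
Total moles n_T = 5.41 − 2X.
With p_i = (n_i/n_T)P, Kp = p_M^2 / (p_Q p_R^3).
Substituting and setting equal to 0.00323 atm^-2 gives a polynomial in X; the root in (0,1) is X = 0.269.
Then n_M = 0.538, n_T = 4.87, so y_M = 0.110.

y_M = 0.110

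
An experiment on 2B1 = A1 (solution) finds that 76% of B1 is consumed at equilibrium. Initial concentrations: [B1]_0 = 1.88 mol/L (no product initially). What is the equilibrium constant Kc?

Let X = conversion of B1.
Concentrations: [B1] = 1.88 − 1.88X; [A1] = 0.94X.
At X = 0.76: [B1] = 0.451, [A1] = 0.714.
Kc = [A1] / ([B1]^2) = 3.51 L/mol.

Kc = 3.51 L/mol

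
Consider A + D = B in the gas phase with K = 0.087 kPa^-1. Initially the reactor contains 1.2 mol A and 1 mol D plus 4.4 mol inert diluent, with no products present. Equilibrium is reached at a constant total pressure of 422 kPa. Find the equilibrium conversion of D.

X = 0.742

Basis: 1 mol D initially; let X = conversion of D. Extent ξ = X.
At extent ξ: n_A = 1.2 − X; n_D = 1 − X; n_B = X; n_I = 4.4 (inert).
Total moles n_T = 6.6 − X.
y_i = n_i/n_T, p_i = y_i·P. K = p_B / (p_A p_D).
Equating to 0.087 kPa^-1 and solving on 0 < X < 1: X = 0.742.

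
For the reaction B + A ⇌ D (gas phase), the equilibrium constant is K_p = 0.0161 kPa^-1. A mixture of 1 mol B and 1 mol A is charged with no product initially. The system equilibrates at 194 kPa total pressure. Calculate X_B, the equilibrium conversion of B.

X = 0.508

Let X = conversion of B (basis 1 mol B); extent of reaction ξ = X.
Moles: n_B = 1 − X; n_A = 1 − X; n_D = X.
Summing: n_T = 2 − X.
y_i = n_i/n_T, p_i = y_i·P. K_p = p_D / (p_B p_A).
Setting this equal to 0.0161 kPa^-1 and taking the physical root (0 < X < 1) gives X = 0.508.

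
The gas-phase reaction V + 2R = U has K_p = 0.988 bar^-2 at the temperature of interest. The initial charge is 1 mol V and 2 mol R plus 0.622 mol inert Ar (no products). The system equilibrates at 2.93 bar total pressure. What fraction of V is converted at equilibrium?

Take 1 mol V as basis and let X be its fractional conversion, so ξ = X.
Moles: n_V = 1 − X; n_R = 2 − 2X; n_U = X; n_I = 0.622 (inert).
Total moles n_T = 3.62 − 2X.
With p_i = (n_i/n_T)P, K_p = p_U / (p_V p_R^2).
Setting this equal to 0.988 bar^-2 and taking the physical root (0 < X < 1) gives X = 0.532.

X = 0.532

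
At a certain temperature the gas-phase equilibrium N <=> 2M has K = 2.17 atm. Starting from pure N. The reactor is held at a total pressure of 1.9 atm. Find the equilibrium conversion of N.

X = 0.471

Let X = conversion of N (basis 1 mol N); extent of reaction ξ = X.
Moles: n_N = 1 − X; n_M = 2X.
n_T = Σnᵢ = 1 + X.
With p_i = (n_i/n_T)P, K = p_M^2 / (p_N).
This yields a degree-2 equation in X; solving on (0,1), X = 0.471.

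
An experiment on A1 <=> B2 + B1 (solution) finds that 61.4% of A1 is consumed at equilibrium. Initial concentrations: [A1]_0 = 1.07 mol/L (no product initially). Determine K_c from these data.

K_c = 1.05 mol/L

Let X = conversion of A1.
Concentrations: [A1] = 1.07 − 1.07X; [B2] = 1.07X; [B1] = 1.07X.
At X = 0.614: [A1] = 0.413, [B2] = 0.657, [B1] = 0.657.
K_c = [B2] [B1] / ([A1]) = 1.05 mol/L.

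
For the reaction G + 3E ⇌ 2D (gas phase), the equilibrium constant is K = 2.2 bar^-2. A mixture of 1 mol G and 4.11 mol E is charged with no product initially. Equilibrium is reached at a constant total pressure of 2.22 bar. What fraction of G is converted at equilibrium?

X = 0.698

Take 1 mol G as basis and let X be its fractional conversion, so ξ = X.
Species balance: n_G = 1 − X; n_E = 4.11 − 3X; n_D = 2X.
Summing: n_T = 5.11 − 2X.
y_i = n_i/n_T, p_i = y_i·P. K = p_D^2 / (p_G p_E^3).
This yields a degree-4 equation in X; solving on (0,1), X = 0.698.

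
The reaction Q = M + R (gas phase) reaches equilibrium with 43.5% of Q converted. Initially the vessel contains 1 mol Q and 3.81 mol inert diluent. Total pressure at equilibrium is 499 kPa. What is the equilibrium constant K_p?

K_p = 31.9 kPa

Basis: 1 mol Q initially; let X = conversion of Q. Extent ξ = X.
Mole table: n_Q = 1 − X; n_M = X; n_R = X; n_I = 3.81 (inert).
Summing: n_T = 4.81 + X.
At X = 0.435: n_Q = 0.565, n_M = 0.435, n_R = 0.435, n_T = 5.25.
p_i = (n_i/n_T)·P. K_p = p_M p_R / (p_Q) = 31.9 kPa.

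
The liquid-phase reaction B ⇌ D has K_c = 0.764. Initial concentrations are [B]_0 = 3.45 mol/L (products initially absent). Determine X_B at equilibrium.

X = 0.433

Let X = conversion of B; extent ξ = 3.45·X mol/L.
Concentrations: [B] = 3.45 − 3.45X; [D] = 3.45X.
K_c = [D] / ([B]).
Equating to 0.764: the physical root is X = 0.433.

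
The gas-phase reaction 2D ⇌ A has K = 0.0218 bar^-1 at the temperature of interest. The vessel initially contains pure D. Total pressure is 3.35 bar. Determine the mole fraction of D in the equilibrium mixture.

Let X = conversion of D (basis 1 mol D); extent of reaction ξ = 0.5X.
Mole table: n_D = 1 − X; n_A = 0.5X.
n_T = Σnᵢ = 1 − 0.5X.
With p_i = (n_i/n_T)P, K = p_A / (p_D^2).
Equating to 0.0218 bar^-1 and solving on 0 < X < 1: X = 0.120.
Then n_D = 0.88, n_T = 0.94, so y_D = 0.936.

y_D = 0.936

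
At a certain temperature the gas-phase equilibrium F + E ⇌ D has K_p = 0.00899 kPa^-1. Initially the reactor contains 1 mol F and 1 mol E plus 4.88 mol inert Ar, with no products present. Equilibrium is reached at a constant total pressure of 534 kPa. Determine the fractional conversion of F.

Basis: 1 mol F initially; let X = conversion of F. Extent ξ = X.
Species balance: n_F = 1 − X; n_E = 1 − X; n_D = X; n_I = 4.88 (inert).
Total moles n_T = 6.88 − X.
Mole fractions y_i = n_i/n_T; K_p = p_D / (p_F p_E) with p_i = y_i·P.
Substituting and setting equal to 0.00899 kPa^-1 gives a polynomial in X; the root in (0,1) is X = 0.329.

X = 0.329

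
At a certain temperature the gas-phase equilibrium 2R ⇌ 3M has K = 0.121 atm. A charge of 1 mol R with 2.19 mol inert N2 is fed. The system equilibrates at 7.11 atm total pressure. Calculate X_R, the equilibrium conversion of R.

Take 1 mol R as basis and let X be its fractional conversion, so ξ = 0.5X.
At extent ξ: n_R = 1 − X; n_M = 1.5X; n_I = 2.19 (inert).
Total moles n_T = 3.19 + 0.5X.
With p_i = (n_i/n_T)P, K = p_M^3 / (p_R^2).
This yields a degree-3 equation in X; solving on (0,1), X = 0.217.

X = 0.217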